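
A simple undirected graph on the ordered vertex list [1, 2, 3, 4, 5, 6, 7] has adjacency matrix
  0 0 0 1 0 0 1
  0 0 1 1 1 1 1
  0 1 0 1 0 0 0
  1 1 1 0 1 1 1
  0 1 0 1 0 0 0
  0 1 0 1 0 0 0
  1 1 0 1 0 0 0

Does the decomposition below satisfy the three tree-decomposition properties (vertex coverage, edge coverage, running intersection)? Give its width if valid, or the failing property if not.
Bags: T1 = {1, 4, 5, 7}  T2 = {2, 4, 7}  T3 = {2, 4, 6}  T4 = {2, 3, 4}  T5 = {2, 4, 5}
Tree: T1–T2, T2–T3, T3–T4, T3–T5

No — bags containing vertex 5 are not connected in the tree.

A tree decomposition must satisfy three properties: every vertex lies in some bag; for every edge, both endpoints lie together in some bag; and for every vertex, the bags containing it form a connected subtree. Here bags containing vertex 5 are not connected in the tree, so the decomposition is invalid.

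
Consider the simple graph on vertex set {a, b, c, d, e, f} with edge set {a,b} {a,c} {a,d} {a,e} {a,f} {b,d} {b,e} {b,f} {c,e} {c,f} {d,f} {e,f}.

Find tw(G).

A width-3 tree decomposition is:
Bags: B1 = {a, b, e, f}  B2 = {a, c, e, f}  B3 = {a, b, d, f}
Tree: B1–B2, B1–B3
The largest bag has 4 vertices, giving width 3; this decomposition certifies tw(G) ≤ 3. On the other hand G contains the 4-clique {a, b, d, f}. A clique must lie in a single bag of any decomposition, so no decomposition can have width below 3. Therefore the treewidth is 3.

3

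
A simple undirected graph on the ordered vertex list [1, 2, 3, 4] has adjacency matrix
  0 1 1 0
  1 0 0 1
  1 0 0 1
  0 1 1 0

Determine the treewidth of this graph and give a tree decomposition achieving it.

Treewidth 2.
Bags: B1 = {1, 2, 4}  B2 = {1, 3, 4}
Tree: B1–B2

Every bag has size at most 3, so the width is 3 − 1 = 2 and tw(G) ≤ 2. Since 1–2–4–3–1 is a cycle in G, G is not acyclic. Forests are exactly the graphs of treewidth ≤ 1, so tw(G) ≥ 2. Hence tw(G) = 2 exactly.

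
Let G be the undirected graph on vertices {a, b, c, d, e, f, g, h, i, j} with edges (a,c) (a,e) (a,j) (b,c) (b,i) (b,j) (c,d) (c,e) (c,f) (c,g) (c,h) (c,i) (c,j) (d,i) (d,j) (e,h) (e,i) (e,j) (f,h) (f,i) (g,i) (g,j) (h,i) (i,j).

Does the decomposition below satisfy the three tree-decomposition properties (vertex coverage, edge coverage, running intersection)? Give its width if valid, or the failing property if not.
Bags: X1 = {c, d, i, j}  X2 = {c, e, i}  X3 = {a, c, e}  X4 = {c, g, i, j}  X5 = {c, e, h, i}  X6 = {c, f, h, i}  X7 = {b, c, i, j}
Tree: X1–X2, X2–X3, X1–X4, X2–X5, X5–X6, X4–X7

No — edge (j,e) lies in no bag.

A tree decomposition must satisfy three properties: every vertex lies in some bag; for every edge, both endpoints lie together in some bag; and for every vertex, the bags containing it form a connected subtree. Here edge (j,e) lies in no bag, so the decomposition is invalid.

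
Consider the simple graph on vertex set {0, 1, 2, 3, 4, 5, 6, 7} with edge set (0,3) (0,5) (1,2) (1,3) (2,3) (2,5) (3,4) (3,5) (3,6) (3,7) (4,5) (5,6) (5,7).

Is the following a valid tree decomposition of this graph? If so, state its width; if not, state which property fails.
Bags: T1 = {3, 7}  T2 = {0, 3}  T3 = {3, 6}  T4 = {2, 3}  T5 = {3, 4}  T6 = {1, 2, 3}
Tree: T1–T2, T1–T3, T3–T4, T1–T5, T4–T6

A tree decomposition must satisfy three properties: every vertex lies in some bag; for every edge, both endpoints lie together in some bag; and for every vertex, the bags containing it form a connected subtree. Here vertex 5 appears in no bag, so the decomposition is invalid.

No — vertex 5 appears in no bag.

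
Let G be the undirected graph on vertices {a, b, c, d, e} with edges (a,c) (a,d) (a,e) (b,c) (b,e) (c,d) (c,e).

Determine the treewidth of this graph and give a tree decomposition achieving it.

Treewidth 2.
One optimal decomposition is:
Bags: B1 = {b, c, e}  B2 = {a, c, e}  B3 = {a, c, d}
Tree: B1–B2, B2–B3

The largest bag has 3 vertices, giving width 2; this decomposition certifies tw(G) ≤ 2. On the other hand G contains the 3-clique {a, c, d}. A clique must lie in a single bag of any decomposition, so no decomposition can have width below 2. Hence tw(G) = 2 exactly.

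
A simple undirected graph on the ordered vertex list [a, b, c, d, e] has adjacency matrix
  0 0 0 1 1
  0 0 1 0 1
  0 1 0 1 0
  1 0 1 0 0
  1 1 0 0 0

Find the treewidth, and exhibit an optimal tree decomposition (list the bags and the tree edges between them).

Treewidth 2.
Bags: B1 = {a, d, e}  B2 = {b, d, e}  B3 = {b, c, d}
Tree: B1–B2, B2–B3

The largest bag has 3 vertices, giving width 2; this decomposition certifies tw(G) ≤ 2. For the lower bound, G contains the cycle d–a–e–b–c–d, so G is not a forest; only forests have treewidth ≤ 1, hence tw(G) ≥ 2. The upper and lower bounds meet at 2, so that is the treewidth.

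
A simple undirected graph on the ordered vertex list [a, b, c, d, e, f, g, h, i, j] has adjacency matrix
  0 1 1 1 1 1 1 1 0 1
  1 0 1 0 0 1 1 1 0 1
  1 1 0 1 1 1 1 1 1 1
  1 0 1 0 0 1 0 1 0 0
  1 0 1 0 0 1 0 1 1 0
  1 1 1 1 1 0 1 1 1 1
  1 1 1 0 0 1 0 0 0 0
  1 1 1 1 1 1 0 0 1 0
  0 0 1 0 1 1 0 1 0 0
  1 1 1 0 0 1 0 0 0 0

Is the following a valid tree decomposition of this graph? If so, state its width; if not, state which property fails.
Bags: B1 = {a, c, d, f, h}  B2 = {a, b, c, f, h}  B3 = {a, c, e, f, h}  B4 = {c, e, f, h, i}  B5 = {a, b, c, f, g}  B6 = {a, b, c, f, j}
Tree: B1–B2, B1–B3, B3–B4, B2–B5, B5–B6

Checking the three conditions: (i) the bags cover all of {a, b, c, d, e, f, g, h, i, j}; (ii) for each edge, some bag contains both endpoints; (iii) the bags containing any fixed vertex form a subtree. All hold, so the decomposition is valid with width 5 − 1 = 4.

Yes; width 4.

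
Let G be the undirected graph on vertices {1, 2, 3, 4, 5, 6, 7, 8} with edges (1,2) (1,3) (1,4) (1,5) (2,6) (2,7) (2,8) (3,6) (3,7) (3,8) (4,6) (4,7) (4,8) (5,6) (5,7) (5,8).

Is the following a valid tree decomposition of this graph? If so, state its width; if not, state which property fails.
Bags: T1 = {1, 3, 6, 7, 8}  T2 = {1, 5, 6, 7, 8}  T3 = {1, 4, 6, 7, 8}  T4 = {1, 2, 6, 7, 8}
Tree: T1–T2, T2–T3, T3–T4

Yes; width 4.

Vertex coverage: the bags together contain {1, 2, 3, 4, 5, 6, 7, 8}, the full vertex set. Edge coverage: each edge of G has both endpoints in at least one bag. Running intersection: for every vertex, the bags containing it form a connected subtree. All three properties hold, so this is a valid tree decomposition of width max|bag| − 1 = 4, and hence tw(G) ≤ 4.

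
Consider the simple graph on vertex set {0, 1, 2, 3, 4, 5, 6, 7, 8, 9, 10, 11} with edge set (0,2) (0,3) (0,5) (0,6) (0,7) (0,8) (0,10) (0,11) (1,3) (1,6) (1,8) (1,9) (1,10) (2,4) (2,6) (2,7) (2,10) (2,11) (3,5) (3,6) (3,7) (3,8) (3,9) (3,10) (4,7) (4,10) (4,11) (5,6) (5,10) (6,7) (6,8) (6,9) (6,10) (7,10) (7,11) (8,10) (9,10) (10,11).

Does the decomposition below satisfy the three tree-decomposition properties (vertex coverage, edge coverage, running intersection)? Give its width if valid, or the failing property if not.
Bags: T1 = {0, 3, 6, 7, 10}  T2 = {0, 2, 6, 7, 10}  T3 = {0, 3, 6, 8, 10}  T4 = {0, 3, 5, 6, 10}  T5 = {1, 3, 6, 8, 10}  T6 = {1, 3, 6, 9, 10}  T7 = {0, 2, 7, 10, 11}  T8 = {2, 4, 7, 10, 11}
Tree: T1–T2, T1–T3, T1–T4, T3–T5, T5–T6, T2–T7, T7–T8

Yes; width 4.

Vertex coverage: the bags together contain {0, 1, 2, 3, 4, 5, 6, 7, 8, 9, 10, 11}, the full vertex set. Edge coverage: each edge of G has both endpoints in at least one bag. Running intersection: for every vertex, the bags containing it form a connected subtree. All three properties hold, so this is a valid tree decomposition of width max|bag| − 1 = 4, and hence tw(G) ≤ 4.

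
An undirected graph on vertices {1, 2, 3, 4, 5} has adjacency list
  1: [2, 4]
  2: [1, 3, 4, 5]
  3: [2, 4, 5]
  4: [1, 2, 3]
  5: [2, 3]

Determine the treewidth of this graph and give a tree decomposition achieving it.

Every bag has size at most 3, so the width is 3 − 1 = 2 and tw(G) ≤ 2. On the other hand G contains the 3-clique {1, 2, 4}. A clique must lie in a single bag of any decomposition, so no decomposition can have width below 2. Combining the bounds, tw(G) = 2.

Treewidth 2.
One optimal decomposition is:
Bags: B1 = {2, 3, 4}  B2 = {1, 2, 4}  B3 = {2, 3, 5}
Tree: B1–B2, B1–B3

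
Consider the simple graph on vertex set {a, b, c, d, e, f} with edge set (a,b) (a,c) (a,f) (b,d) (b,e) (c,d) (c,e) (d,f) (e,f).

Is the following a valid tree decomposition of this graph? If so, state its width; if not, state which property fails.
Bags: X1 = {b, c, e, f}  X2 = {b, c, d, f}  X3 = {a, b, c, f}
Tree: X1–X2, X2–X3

Every vertex of G appears in some bag (union = {a, b, c, d, e, f}); every edge is covered by a bag; and for each vertex v the set of bags containing v is connected in the bag tree. The decomposition is therefore valid. The largest bag has 4 vertices, so the width is 3.

Yes; width 3.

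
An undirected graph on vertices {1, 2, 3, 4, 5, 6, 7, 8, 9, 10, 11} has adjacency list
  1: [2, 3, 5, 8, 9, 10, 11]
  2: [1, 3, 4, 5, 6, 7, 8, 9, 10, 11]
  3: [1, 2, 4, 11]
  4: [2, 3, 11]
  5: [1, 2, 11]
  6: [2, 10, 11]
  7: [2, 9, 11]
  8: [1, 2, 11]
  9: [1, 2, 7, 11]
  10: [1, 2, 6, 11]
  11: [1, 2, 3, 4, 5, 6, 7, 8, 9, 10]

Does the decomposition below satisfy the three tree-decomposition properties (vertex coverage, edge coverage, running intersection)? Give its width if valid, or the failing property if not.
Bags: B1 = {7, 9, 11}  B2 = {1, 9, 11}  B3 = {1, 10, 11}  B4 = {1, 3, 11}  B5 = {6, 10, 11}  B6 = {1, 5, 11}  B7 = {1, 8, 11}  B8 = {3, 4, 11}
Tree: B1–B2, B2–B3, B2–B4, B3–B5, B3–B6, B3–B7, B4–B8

A tree decomposition must satisfy three properties: every vertex lies in some bag; for every edge, both endpoints lie together in some bag; and for every vertex, the bags containing it form a connected subtree. Here vertex 2 appears in no bag, so the decomposition is invalid.

No — vertex 2 appears in no bag.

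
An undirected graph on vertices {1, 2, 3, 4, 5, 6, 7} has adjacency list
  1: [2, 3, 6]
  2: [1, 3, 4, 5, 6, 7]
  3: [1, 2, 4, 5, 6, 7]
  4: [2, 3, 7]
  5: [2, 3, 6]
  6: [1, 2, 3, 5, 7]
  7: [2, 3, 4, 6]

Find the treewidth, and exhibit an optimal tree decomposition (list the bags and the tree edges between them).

Treewidth 3.
One optimal decomposition is:
Bags: B1 = {2, 3, 5, 6}  B2 = {2, 3, 6, 7}  B3 = {1, 2, 3, 6}  B4 = {2, 3, 4, 7}
Tree: B1–B2, B1–B3, B2–B4

Each bag holds 4 vertices, so the decomposition has width 3, which upper-bounds the treewidth. For the lower bound, the 4 vertices {2, 3, 4, 7} are pairwise adjacent, and any tree decomposition puts a clique entirely inside one bag — forcing width ≥ 3. The upper and lower bounds meet at 3, so that is the treewidth.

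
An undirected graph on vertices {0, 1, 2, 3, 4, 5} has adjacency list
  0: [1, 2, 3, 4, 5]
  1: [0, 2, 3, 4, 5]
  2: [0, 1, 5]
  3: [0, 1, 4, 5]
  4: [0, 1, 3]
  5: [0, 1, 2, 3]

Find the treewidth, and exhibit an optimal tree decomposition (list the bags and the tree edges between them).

Each bag holds 4 vertices, so the decomposition has width 3, which upper-bounds the treewidth. Conversely, {0, 1, 2, 5} is a clique of size 4, and the vertices of any clique must share a bag in every tree decomposition; so some bag has ≥ 4 vertices and tw(G) ≥ 3. Hence tw(G) = 3 exactly.

Treewidth 3.
One optimal decomposition is:
Bags: B1 = {0, 1, 2, 5}  B2 = {0, 1, 3, 5}  B3 = {0, 1, 3, 4}
Tree: B1–B2, B2–B3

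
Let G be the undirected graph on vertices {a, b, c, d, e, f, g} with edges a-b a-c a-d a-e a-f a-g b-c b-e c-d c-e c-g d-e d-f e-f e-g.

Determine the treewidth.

3

A width-3 tree decomposition is:
Bags: B1 = {a, c, e, g}  B2 = {a, c, d, e}  B3 = {a, d, e, f}  B4 = {a, b, c, e}
Tree: B1–B2, B2–B3, B1–B4
Every bag has size at most 4, so the width is 4 − 1 = 3 and tw(G) ≤ 3. On the other hand G contains the 4-clique {a, c, d, e}. A clique must lie in a single bag of any decomposition, so no decomposition can have width below 3. The upper and lower bounds meet at 3, so that is the treewidth.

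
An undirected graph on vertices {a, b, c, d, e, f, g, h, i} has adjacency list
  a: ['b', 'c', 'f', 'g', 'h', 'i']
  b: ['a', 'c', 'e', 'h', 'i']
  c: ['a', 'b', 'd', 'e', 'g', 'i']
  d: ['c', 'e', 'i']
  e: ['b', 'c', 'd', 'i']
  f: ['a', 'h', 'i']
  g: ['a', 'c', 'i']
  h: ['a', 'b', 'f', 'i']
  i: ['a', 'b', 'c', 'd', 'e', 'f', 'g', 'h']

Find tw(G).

A width-3 tree decomposition is:
Bags: B1 = {a, c, g, i}  B2 = {a, b, c, i}  B3 = {a, b, h, i}  B4 = {a, f, h, i}  B5 = {b, c, e, i}  B6 = {c, d, e, i}
Tree: B1–B2, B2–B3, B3–B4, B2–B5, B5–B6
Every bag has size at most 4, so the width is 4 − 1 = 3 and tw(G) ≤ 3. For the lower bound, the 4 vertices {a, f, h, i} are pairwise adjacent, and any tree decomposition puts a clique entirely inside one bag — forcing width ≥ 3. Hence tw(G) = 3 exactly.

3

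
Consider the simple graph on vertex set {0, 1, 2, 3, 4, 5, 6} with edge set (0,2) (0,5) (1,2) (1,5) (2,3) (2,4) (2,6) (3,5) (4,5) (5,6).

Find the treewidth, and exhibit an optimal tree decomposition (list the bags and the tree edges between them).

The largest bag has 3 vertices, giving width 2; this decomposition certifies tw(G) ≤ 2. Since 5–1–2–3–5 is a cycle in G, G is not acyclic. Forests are exactly the graphs of treewidth ≤ 1, so tw(G) ≥ 2. Hence tw(G) = 2 exactly.

Treewidth 2.
One optimal decomposition is:
Bags: B1 = {1, 2, 5}  B2 = {2, 3, 5}  B3 = {2, 5, 6}  B4 = {0, 2, 5}  B5 = {2, 4, 5}
Tree: B1–B2, B2–B3, B3–B4, B4–B5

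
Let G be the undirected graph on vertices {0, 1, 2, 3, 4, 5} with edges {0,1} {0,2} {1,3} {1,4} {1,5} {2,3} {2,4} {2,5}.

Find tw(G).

2

A width-2 tree decomposition is:
Bags: B1 = {1, 2, 3}  B2 = {0, 1, 2}  B3 = {1, 2, 5}  B4 = {1, 2, 4}
Tree: B1–B2, B2–B3, B3–B4
Each bag holds 3 vertices, so the decomposition has width 2, which upper-bounds the treewidth. Since 2–3–1–0–2 is a cycle in G, G is not acyclic. Forests are exactly the graphs of treewidth ≤ 1, so tw(G) ≥ 2. Therefore the treewidth is 2.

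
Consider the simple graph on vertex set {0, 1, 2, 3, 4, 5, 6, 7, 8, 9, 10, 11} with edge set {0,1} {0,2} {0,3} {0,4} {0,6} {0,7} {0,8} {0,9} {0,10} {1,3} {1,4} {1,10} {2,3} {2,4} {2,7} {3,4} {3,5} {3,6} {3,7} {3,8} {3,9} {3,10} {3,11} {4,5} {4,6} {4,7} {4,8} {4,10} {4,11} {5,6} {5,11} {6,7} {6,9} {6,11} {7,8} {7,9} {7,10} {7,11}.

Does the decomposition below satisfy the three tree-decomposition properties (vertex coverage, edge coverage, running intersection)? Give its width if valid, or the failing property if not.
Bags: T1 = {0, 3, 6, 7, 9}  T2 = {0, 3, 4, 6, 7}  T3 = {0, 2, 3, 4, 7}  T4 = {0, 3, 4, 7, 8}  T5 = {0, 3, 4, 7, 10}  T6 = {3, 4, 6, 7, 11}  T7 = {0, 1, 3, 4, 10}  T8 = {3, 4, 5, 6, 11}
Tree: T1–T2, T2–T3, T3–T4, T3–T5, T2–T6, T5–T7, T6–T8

Every vertex of G appears in some bag (union = {0, 1, 2, 3, 4, 5, 6, 7, 8, 9, 10, 11}); every edge is covered by a bag; and for each vertex v the set of bags containing v is connected in the bag tree. The decomposition is therefore valid. The largest bag has 5 vertices, so the width is 4.

Yes; width 4.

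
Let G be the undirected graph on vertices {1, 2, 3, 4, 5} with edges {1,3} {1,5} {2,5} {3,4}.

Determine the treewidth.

1

A width-1 tree decomposition is:
Bags: B1 = {3, 4}  B2 = {1, 3}  B3 = {1, 5}  B4 = {2, 5}
Tree: B1–B2, B2–B3, B3–B4
Each bag holds 2 vertices, so the decomposition has width 1, which upper-bounds the treewidth. G has an edge, so its treewidth is at least 1. The upper and lower bounds meet at 1, so that is the treewidth.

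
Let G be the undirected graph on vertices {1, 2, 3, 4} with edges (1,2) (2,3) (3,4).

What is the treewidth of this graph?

1

A width-1 tree decomposition is:
Bags: B1 = {1, 2}  B2 = {2, 3}  B3 = {3, 4}
Tree: B1–B2, B2–B3
Each bag holds 2 vertices, so the decomposition has width 1, which upper-bounds the treewidth. G has an edge, so its treewidth is at least 1. Hence tw(G) = 1 exactly.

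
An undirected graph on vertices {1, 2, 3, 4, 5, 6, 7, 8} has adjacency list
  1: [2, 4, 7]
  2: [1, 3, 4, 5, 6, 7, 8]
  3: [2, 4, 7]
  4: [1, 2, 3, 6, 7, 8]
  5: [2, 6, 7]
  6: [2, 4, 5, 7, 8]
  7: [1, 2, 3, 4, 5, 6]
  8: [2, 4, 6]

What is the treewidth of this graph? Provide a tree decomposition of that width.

Each bag holds 4 vertices, so the decomposition has width 3, which upper-bounds the treewidth. Conversely, {2, 4, 6, 8} is a clique of size 4, and the vertices of any clique must share a bag in every tree decomposition; so some bag has ≥ 4 vertices and tw(G) ≥ 3. Combining the bounds, tw(G) = 3.

Treewidth 3.
Bags: B1 = {2, 4, 6, 7}  B2 = {2, 3, 4, 7}  B3 = {1, 2, 4, 7}  B4 = {2, 5, 6, 7}  B5 = {2, 4, 6, 8}
Tree: B1–B2, B1–B3, B1–B4, B1–B5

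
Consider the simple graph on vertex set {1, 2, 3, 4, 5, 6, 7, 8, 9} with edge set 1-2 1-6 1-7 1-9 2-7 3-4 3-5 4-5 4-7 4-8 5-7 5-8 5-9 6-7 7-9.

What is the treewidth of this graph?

A width-2 tree decomposition is:
Bags: B1 = {1, 6, 7}  B2 = {1, 7, 9}  B3 = {5, 7, 9}  B4 = {4, 5, 7}  B5 = {3, 4, 5}  B6 = {4, 5, 8}  B7 = {1, 2, 7}
Tree: B1–B2, B2–B3, B3–B4, B4–B5, B4–B6, B1–B7
Each bag holds 3 vertices, so the decomposition has width 2, which upper-bounds the treewidth. On the other hand G contains the 3-clique {4, 5, 8}. A clique must lie in a single bag of any decomposition, so no decomposition can have width below 2. The upper and lower bounds meet at 2, so that is the treewidth.

2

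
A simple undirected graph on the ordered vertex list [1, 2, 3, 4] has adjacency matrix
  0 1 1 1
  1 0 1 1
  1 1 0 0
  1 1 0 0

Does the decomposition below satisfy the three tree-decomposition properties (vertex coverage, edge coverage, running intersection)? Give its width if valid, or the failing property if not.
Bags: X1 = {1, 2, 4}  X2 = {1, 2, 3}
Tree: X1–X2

Vertex coverage: the bags together contain {1, 2, 3, 4}, the full vertex set. Edge coverage: each edge of G has both endpoints in at least one bag. Running intersection: for every vertex, the bags containing it form a connected subtree. All three properties hold, so this is a valid tree decomposition of width max|bag| − 1 = 2, and hence tw(G) ≤ 2.

Yes; width 2.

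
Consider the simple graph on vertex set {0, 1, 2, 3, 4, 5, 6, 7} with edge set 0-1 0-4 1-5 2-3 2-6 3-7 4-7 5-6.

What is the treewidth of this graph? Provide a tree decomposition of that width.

Every bag has size at most 3, so the width is 3 − 1 = 2 and tw(G) ≤ 2. The edges 5–6–2–3–7–4–0–1–5 form a cycle, so G is not a tree and its treewidth is at least 2. Hence tw(G) = 2 exactly.

Treewidth 2.
Bags: B1 = {2, 5, 6}  B2 = {2, 3, 5}  B3 = {3, 5, 7}  B4 = {4, 5, 7}  B5 = {0, 4, 5}  B6 = {0, 1, 5}
Tree: B1–B2, B2–B3, B3–B4, B4–B5, B5–B6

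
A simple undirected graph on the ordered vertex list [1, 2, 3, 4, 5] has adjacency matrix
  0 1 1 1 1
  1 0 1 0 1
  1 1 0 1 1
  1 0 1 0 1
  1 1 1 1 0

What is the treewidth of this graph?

A width-3 tree decomposition is:
Bags: B1 = {1, 2, 3, 5}  B2 = {1, 3, 4, 5}
Tree: B1–B2
Every bag has size at most 4, so the width is 4 − 1 = 3 and tw(G) ≤ 3. On the other hand G contains the 4-clique {1, 2, 3, 5}. A clique must lie in a single bag of any decomposition, so no decomposition can have width below 3. Hence tw(G) = 3 exactly.

3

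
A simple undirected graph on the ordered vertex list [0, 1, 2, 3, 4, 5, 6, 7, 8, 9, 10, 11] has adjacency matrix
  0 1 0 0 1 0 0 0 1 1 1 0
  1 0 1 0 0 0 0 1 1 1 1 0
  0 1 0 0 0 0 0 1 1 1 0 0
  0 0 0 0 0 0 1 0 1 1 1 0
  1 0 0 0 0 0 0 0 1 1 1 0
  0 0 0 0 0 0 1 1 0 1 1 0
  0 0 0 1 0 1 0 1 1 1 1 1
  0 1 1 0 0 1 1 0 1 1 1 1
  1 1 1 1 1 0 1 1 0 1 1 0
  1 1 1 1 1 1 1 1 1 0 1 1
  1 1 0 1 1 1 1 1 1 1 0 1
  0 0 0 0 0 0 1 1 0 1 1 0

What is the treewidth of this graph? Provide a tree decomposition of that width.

Treewidth 4.
Bags: B1 = {6, 7, 8, 9, 10}  B2 = {1, 7, 8, 9, 10}  B3 = {0, 1, 8, 9, 10}  B4 = {5, 6, 7, 9, 10}  B5 = {1, 2, 7, 8, 9}  B6 = {3, 6, 8, 9, 10}  B7 = {0, 4, 8, 9, 10}  B8 = {6, 7, 9, 10, 11}
Tree: B1–B2, B2–B3, B1–B4, B2–B5, B1–B6, B3–B7, B1–B8

Every bag has size at most 5, so the width is 5 − 1 = 4 and tw(G) ≤ 4. For the lower bound, the 5 vertices {1, 2, 7, 8, 9} are pairwise adjacent, and any tree decomposition puts a clique entirely inside one bag — forcing width ≥ 4. The upper and lower bounds meet at 4, so that is the treewidth.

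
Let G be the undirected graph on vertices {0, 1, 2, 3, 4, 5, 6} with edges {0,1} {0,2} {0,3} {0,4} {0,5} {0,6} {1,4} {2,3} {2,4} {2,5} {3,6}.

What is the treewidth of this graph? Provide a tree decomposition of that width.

Treewidth 2.
One optimal decomposition is:
Bags: B1 = {0, 2, 3}  B2 = {0, 3, 6}  B3 = {0, 2, 5}  B4 = {0, 2, 4}  B5 = {0, 1, 4}
Tree: B1–B2, B1–B3, B3–B4, B4–B5

Every bag has size at most 3, so the width is 3 − 1 = 2 and tw(G) ≤ 2. Conversely, {0, 1, 4} is a clique of size 3, and the vertices of any clique must share a bag in every tree decomposition; so some bag has ≥ 3 vertices and tw(G) ≥ 2. Combining the bounds, tw(G) = 2.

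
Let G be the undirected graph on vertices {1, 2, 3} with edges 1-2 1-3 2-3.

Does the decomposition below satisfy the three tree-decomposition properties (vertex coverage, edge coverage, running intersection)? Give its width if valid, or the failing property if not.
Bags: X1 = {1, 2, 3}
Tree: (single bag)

Yes; width 2.

Checking the three conditions: (i) the bags cover all of {1, 2, 3}; (ii) for each edge, some bag contains both endpoints; (iii) the bags containing any fixed vertex form a subtree. All hold, so the decomposition is valid with width 3 − 1 = 2.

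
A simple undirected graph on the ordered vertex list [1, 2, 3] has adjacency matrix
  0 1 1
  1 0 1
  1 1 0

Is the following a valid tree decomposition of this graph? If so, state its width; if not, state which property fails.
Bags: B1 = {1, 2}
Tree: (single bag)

A tree decomposition must satisfy three properties: every vertex lies in some bag; for every edge, both endpoints lie together in some bag; and for every vertex, the bags containing it form a connected subtree. Here vertex 3 appears in no bag, so the decomposition is invalid.

No — vertex 3 appears in no bag.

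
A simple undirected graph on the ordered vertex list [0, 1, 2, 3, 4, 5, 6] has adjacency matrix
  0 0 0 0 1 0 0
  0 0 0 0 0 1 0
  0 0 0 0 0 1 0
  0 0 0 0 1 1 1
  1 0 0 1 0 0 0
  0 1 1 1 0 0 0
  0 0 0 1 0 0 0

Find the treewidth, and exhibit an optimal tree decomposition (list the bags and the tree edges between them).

Each bag holds 2 vertices, so the decomposition has width 1, which upper-bounds the treewidth. Since G has at least one edge (e.g. 5–3), it is not an edgeless graph, so tw(G) ≥ 1. Combining the bounds, tw(G) = 1.

Treewidth 1.
One such decomposition:
Bags: B1 = {3, 5}  B2 = {3, 4}  B3 = {2, 5}  B4 = {1, 5}  B5 = {0, 4}  B6 = {3, 6}
Tree: B1–B2, B1–B3, B1–B4, B2–B5, B2–B6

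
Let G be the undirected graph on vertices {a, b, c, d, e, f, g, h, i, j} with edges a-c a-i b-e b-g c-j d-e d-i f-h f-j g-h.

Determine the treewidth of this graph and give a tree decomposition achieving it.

Every bag has size at most 3, so the width is 3 − 1 = 2 and tw(G) ≤ 2. The edges e–b–g–h–f–j–c–a–i–d–e form a cycle, so G is not a tree and its treewidth is at least 2. Combining the bounds, tw(G) = 2.

Treewidth 2.
Bags: B1 = {b, e, g}  B2 = {e, g, h}  B3 = {e, f, h}  B4 = {e, f, j}  B5 = {c, e, j}  B6 = {a, c, e}  B7 = {a, e, i}  B8 = {d, e, i}
Tree: B1–B2, B2–B3, B3–B4, B4–B5, B5–B6, B6–B7, B7–B8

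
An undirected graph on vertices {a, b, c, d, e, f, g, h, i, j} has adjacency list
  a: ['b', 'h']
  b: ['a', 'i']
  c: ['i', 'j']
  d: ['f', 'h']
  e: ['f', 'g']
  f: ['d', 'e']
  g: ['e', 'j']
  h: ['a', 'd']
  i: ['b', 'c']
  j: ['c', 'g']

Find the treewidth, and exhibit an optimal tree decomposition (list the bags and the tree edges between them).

Treewidth 2.
One such decomposition:
Bags: B1 = {b, c, i}  B2 = {a, b, c}  B3 = {a, c, h}  B4 = {c, d, h}  B5 = {c, d, f}  B6 = {c, e, f}  B7 = {c, e, g}  B8 = {c, g, j}
Tree: B1–B2, B2–B3, B3–B4, B4–B5, B5–B6, B6–B7, B7–B8

Every bag has size at most 3, so the width is 3 − 1 = 2 and tw(G) ≤ 2. Since c–i–b–a–h–d–f–e–g–j–c is a cycle in G, G is not acyclic. Forests are exactly the graphs of treewidth ≤ 1, so tw(G) ≥ 2. The upper and lower bounds meet at 2, so that is the treewidth.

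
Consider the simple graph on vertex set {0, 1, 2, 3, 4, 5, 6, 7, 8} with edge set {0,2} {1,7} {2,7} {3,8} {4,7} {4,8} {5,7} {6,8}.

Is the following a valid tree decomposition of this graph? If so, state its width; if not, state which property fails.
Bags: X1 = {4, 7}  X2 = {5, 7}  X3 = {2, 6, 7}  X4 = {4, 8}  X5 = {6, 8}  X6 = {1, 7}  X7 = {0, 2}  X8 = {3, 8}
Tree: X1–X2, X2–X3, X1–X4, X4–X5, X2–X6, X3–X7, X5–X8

No — bags containing vertex 6 are not connected in the tree.

A tree decomposition must satisfy three properties: every vertex lies in some bag; for every edge, both endpoints lie together in some bag; and for every vertex, the bags containing it form a connected subtree. Here bags containing vertex 6 are not connected in the tree, so the decomposition is invalid.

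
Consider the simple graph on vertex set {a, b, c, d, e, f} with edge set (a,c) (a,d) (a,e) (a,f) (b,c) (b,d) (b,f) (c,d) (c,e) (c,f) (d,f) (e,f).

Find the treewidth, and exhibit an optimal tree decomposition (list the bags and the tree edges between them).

Treewidth 3.
Bags: B1 = {a, c, e, f}  B2 = {a, c, d, f}  B3 = {b, c, d, f}
Tree: B1–B2, B2–B3

Each bag holds 4 vertices, so the decomposition has width 3, which upper-bounds the treewidth. On the other hand G contains the 4-clique {a, c, d, f}. A clique must lie in a single bag of any decomposition, so no decomposition can have width below 3. Combining the bounds, tw(G) = 3.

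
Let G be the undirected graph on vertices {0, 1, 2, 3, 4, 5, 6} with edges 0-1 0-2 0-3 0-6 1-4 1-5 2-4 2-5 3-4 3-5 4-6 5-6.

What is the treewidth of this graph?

A width-3 tree decomposition is:
Bags: B1 = {0, 1, 4, 5}  B2 = {0, 2, 4, 5}  B3 = {0, 3, 4, 5}  B4 = {0, 4, 5, 6}
Tree: B1–B2, B2–B3, B3–B4
The largest bag has 4 vertices, giving width 3; this decomposition certifies tw(G) ≤ 3. For the lower bound: the 4 vertex sets {1,5}, {0,2}, {4}, {3} are disjoint, each induces a connected subgraph, and every pair is joined by at least one edge of G. Contracting each set to a single vertex therefore yields K_{4} as a minor, and since treewidth is minor-monotone, tw(G) ≥ tw(K_{4}) = 3. Combining the bounds, tw(G) = 3.

3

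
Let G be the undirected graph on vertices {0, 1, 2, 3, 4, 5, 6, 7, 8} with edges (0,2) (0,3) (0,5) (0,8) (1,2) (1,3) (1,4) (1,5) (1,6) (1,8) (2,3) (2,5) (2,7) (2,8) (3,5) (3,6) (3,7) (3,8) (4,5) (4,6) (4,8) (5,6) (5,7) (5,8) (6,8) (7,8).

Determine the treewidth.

4

A width-4 tree decomposition is:
Bags: B1 = {1, 2, 3, 5, 8}  B2 = {1, 3, 5, 6, 8}  B3 = {2, 3, 5, 7, 8}  B4 = {1, 4, 5, 6, 8}  B5 = {0, 2, 3, 5, 8}
Tree: B1–B2, B1–B3, B2–B4, B3–B5
The largest bag has 5 vertices, giving width 4; this decomposition certifies tw(G) ≤ 4. Conversely, {0, 2, 3, 5, 8} is a clique of size 5, and the vertices of any clique must share a bag in every tree decomposition; so some bag has ≥ 5 vertices and tw(G) ≥ 4. Therefore the treewidth is 4.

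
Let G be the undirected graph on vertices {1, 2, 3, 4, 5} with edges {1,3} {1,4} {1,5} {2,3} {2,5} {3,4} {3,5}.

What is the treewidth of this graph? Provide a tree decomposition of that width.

Treewidth 2.
One such decomposition:
Bags: B1 = {2, 3, 5}  B2 = {1, 3, 5}  B3 = {1, 3, 4}
Tree: B1–B2, B2–B3

Every bag has size at most 3, so the width is 3 − 1 = 2 and tw(G) ≤ 2. On the other hand G contains the 3-clique {1, 3, 4}. A clique must lie in a single bag of any decomposition, so no decomposition can have width below 2. The upper and lower bounds meet at 2, so that is the treewidth.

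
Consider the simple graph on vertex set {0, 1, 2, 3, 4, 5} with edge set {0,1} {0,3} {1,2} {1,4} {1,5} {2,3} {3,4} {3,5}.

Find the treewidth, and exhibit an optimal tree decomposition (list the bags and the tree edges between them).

Treewidth 2.
One such decomposition:
Bags: B1 = {1, 3, 4}  B2 = {0, 1, 3}  B3 = {1, 2, 3}  B4 = {1, 3, 5}
Tree: B1–B2, B2–B3, B3–B4

Each bag holds 3 vertices, so the decomposition has width 2, which upper-bounds the treewidth. For the lower bound, G contains the cycle 3–4–1–0–3, so G is not a forest; only forests have treewidth ≤ 1, hence tw(G) ≥ 2. Therefore the treewidth is 2.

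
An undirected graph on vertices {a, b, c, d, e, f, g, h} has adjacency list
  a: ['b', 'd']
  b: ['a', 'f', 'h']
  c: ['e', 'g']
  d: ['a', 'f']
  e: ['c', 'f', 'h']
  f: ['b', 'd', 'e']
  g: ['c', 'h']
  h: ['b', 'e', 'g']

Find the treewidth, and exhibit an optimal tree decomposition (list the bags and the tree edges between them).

Every bag has size at most 3, so the width is 3 − 1 = 2 and tw(G) ≤ 2. Since g–c–e–h–g is a cycle in G, G is not acyclic. Forests are exactly the graphs of treewidth ≤ 1, so tw(G) ≥ 2. The upper and lower bounds meet at 2, so that is the treewidth.

Treewidth 2.
One optimal decomposition is:
Bags: B1 = {c, g, h}  B2 = {c, e, h}  B3 = {b, e, h}  B4 = {b, e, f}  B5 = {a, b, f}  B6 = {a, d, f}
Tree: B1–B2, B2–B3, B3–B4, B4–B5, B5–B6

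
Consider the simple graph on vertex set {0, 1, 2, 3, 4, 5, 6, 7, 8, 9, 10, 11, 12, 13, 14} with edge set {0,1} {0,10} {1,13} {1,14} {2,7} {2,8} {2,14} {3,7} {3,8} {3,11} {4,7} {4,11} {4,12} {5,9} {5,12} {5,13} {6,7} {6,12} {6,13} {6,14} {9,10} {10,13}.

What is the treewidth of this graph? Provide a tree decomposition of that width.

Each bag holds 4 vertices, so the decomposition has width 3, which upper-bounds the treewidth. For the lower bound: the 4 vertex sets {0,9,10}, {5}, {13}, {1,6,12,14} are disjoint, each induces a connected subgraph, and every pair is joined by at least one edge of G. Contracting each set to a single vertex therefore yields K_{4} as a minor, and since treewidth is minor-monotone, tw(G) ≥ tw(K_{4}) = 3. Therefore the treewidth is 3.

Treewidth 3.
Bags: B1 = {0, 5, 9, 10}  B2 = {0, 5, 10, 13}  B3 = {0, 1, 5, 13}  B4 = {1, 5, 12, 13}  B5 = {1, 6, 12, 13}  B6 = {1, 6, 12, 14}  B7 = {4, 6, 12, 14}  B8 = {4, 6, 7, 14}  B9 = {2, 4, 7, 14}  B10 = {2, 4, 7, 11}  B11 = {2, 3, 7, 11}  B12 = {2, 3, 8, 11}
Tree: B1–B2, B2–B3, B3–B4, B4–B5, B5–B6, B6–B7, B7–B8, B8–B9, B9–B10, B10–B11, B11–B12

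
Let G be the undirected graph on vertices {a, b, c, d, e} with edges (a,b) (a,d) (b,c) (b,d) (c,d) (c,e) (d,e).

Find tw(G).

2

A width-2 tree decomposition is:
Bags: B1 = {b, c, d}  B2 = {a, b, d}  B3 = {c, d, e}
Tree: B1–B2, B1–B3
The largest bag has 3 vertices, giving width 2; this decomposition certifies tw(G) ≤ 2. On the other hand G contains the 3-clique {c, d, e}. A clique must lie in a single bag of any decomposition, so no decomposition can have width below 2. Hence tw(G) = 2 exactly.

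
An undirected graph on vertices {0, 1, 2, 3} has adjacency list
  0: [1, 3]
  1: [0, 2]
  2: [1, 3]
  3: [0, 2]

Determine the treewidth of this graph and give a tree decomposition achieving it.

Every bag has size at most 3, so the width is 3 − 1 = 2 and tw(G) ≤ 2. For the lower bound, G contains the cycle 1–2–3–0–1, so G is not a forest; only forests have treewidth ≤ 1, hence tw(G) ≥ 2. The upper and lower bounds meet at 2, so that is the treewidth.

Treewidth 2.
One such decomposition:
Bags: B1 = {1, 2, 3}  B2 = {0, 1, 3}
Tree: B1–B2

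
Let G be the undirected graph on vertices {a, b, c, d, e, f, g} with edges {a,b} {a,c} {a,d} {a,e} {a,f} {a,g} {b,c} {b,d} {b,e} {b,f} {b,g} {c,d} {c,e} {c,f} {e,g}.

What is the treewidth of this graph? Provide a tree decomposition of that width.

Treewidth 3.
One such decomposition:
Bags: B1 = {a, b, c, f}  B2 = {a, b, c, e}  B3 = {a, b, c, d}  B4 = {a, b, e, g}
Tree: B1–B2, B1–B3, B2–B4

The largest bag has 4 vertices, giving width 3; this decomposition certifies tw(G) ≤ 3. For the lower bound, the 4 vertices {a, b, e, g} are pairwise adjacent, and any tree decomposition puts a clique entirely inside one bag — forcing width ≥ 3. Combining the bounds, tw(G) = 3.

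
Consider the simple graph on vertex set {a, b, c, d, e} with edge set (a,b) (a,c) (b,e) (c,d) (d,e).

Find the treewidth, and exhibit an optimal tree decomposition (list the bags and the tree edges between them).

Each bag holds 3 vertices, so the decomposition has width 2, which upper-bounds the treewidth. Since c–a–b–e–d–c is a cycle in G, G is not acyclic. Forests are exactly the graphs of treewidth ≤ 1, so tw(G) ≥ 2. Therefore the treewidth is 2.

Treewidth 2.
One optimal decomposition is:
Bags: B1 = {a, b, c}  B2 = {b, c, e}  B3 = {c, d, e}
Tree: B1–B2, B2–B3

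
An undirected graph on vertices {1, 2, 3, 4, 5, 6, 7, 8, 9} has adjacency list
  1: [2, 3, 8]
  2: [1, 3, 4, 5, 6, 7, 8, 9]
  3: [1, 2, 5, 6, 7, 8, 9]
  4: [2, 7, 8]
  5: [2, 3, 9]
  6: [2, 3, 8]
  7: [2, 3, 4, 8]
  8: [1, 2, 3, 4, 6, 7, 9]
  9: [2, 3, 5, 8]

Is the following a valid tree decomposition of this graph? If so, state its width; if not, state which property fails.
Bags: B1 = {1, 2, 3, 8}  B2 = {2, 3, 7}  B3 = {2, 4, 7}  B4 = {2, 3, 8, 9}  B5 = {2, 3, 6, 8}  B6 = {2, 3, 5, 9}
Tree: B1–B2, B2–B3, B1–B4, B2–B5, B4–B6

A tree decomposition must satisfy three properties: every vertex lies in some bag; for every edge, both endpoints lie together in some bag; and for every vertex, the bags containing it form a connected subtree. Here edge (8,7) lies in no bag, so the decomposition is invalid.

No — edge (8,7) lies in no bag.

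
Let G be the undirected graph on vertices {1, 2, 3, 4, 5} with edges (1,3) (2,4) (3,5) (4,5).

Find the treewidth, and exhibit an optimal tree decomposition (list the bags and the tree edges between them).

Every bag has size at most 2, so the width is 2 − 1 = 1 and tw(G) ≤ 1. Any graph with an edge has treewidth ≥ 1, and G has the edge 5–4. Hence tw(G) = 1 exactly.

Treewidth 1.
One optimal decomposition is:
Bags: B1 = {4, 5}  B2 = {3, 5}  B3 = {2, 4}  B4 = {1, 3}
Tree: B1–B2, B1–B3, B2–B4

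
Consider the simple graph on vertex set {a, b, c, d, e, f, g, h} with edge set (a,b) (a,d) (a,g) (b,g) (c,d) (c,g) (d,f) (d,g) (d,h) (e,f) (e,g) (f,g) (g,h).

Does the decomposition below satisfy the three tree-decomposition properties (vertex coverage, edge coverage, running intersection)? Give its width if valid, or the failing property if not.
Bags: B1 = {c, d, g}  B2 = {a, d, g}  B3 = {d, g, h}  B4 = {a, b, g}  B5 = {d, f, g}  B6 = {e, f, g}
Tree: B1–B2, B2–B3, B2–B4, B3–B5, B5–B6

Checking the three conditions: (i) the bags cover all of {a, b, c, d, e, f, g, h}; (ii) for each edge, some bag contains both endpoints; (iii) the bags containing any fixed vertex form a subtree. All hold, so the decomposition is valid with width 3 − 1 = 2.

Yes; width 2.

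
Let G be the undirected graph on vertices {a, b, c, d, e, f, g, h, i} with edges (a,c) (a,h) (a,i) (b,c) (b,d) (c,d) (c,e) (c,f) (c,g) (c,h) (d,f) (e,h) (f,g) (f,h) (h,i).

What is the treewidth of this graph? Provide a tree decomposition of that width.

Treewidth 2.
One such decomposition:
Bags: B1 = {c, d, f}  B2 = {c, f, h}  B3 = {a, c, h}  B4 = {c, f, g}  B5 = {c, e, h}  B6 = {a, h, i}  B7 = {b, c, d}
Tree: B1–B2, B2–B3, B2–B4, B2–B5, B3–B6, B1–B7

Each bag holds 3 vertices, so the decomposition has width 2, which upper-bounds the treewidth. On the other hand G contains the 3-clique {a, c, h}. A clique must lie in a single bag of any decomposition, so no decomposition can have width below 2. The upper and lower bounds meet at 2, so that is the treewidth.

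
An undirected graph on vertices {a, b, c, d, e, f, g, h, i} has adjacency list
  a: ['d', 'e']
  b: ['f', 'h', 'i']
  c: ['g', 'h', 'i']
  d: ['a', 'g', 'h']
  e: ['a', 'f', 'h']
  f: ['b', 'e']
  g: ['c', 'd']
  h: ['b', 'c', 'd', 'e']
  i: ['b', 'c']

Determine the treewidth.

A width-3 tree decomposition is:
Bags: B1 = {b, e, f, i}  B2 = {b, e, h, i}  B3 = {c, e, h, i}  B4 = {a, c, e, h}  B5 = {a, c, d, h}  B6 = {a, c, d, g}
Tree: B1–B2, B2–B3, B3–B4, B4–B5, B5–B6
The largest bag has 4 vertices, giving width 3; this decomposition certifies tw(G) ≤ 3. For the lower bound: the 4 vertex sets {b,f,i}, {e}, {h}, {a,c,d,g} are disjoint, each induces a connected subgraph, and every pair is joined by at least one edge of G. Contracting each set to a single vertex therefore yields K_{4} as a minor, and since treewidth is minor-monotone, tw(G) ≥ tw(K_{4}) = 3. Combining the bounds, tw(G) = 3.

3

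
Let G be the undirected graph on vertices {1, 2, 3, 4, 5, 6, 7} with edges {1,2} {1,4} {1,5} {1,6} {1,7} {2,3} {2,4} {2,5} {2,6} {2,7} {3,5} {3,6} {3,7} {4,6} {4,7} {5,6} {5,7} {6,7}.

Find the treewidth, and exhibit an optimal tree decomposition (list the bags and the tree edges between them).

Every bag has size at most 5, so the width is 5 − 1 = 4 and tw(G) ≤ 4. On the other hand G contains the 5-clique {1, 2, 4, 6, 7}. A clique must lie in a single bag of any decomposition, so no decomposition can have width below 4. Therefore the treewidth is 4.

Treewidth 4.
One optimal decomposition is:
Bags: B1 = {1, 2, 4, 6, 7}  B2 = {1, 2, 5, 6, 7}  B3 = {2, 3, 5, 6, 7}
Tree: B1–B2, B2–B3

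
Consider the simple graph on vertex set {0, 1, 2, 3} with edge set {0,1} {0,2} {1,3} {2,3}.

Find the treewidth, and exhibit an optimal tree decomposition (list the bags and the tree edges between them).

Treewidth 2.
One such decomposition:
Bags: B1 = {0, 1, 3}  B2 = {0, 2, 3}
Tree: B1–B2

The largest bag has 3 vertices, giving width 2; this decomposition certifies tw(G) ≤ 2. The edges 3–1–0–2–3 form a cycle, so G is not a tree and its treewidth is at least 2. Therefore the treewidth is 2.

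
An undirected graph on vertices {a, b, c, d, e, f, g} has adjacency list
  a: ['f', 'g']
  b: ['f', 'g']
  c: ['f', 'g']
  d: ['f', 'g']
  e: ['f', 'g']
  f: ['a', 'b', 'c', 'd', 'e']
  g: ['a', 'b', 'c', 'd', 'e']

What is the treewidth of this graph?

A width-2 tree decomposition is:
Bags: B1 = {e, f, g}  B2 = {c, f, g}  B3 = {b, f, g}  B4 = {a, f, g}  B5 = {d, f, g}
Tree: B1–B2, B2–B3, B3–B4, B4–B5
Each bag holds 3 vertices, so the decomposition has width 2, which upper-bounds the treewidth. For the lower bound, G contains the cycle g–e–f–c–g, so G is not a forest; only forests have treewidth ≤ 1, hence tw(G) ≥ 2. Therefore the treewidth is 2.

2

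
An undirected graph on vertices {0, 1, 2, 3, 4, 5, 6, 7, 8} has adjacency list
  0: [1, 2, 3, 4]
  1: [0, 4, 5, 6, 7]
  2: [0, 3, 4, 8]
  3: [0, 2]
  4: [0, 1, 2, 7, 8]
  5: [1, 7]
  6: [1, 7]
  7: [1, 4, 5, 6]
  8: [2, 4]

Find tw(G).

A width-2 tree decomposition is:
Bags: B1 = {1, 4, 7}  B2 = {0, 1, 4}  B3 = {0, 2, 4}  B4 = {1, 5, 7}  B5 = {1, 6, 7}  B6 = {2, 4, 8}  B7 = {0, 2, 3}
Tree: B1–B2, B2–B3, B1–B4, B4–B5, B3–B6, B3–B7
Each bag holds 3 vertices, so the decomposition has width 2, which upper-bounds the treewidth. Conversely, {2, 4, 8} is a clique of size 3, and the vertices of any clique must share a bag in every tree decomposition; so some bag has ≥ 3 vertices and tw(G) ≥ 2. The upper and lower bounds meet at 2, so that is the treewidth.

2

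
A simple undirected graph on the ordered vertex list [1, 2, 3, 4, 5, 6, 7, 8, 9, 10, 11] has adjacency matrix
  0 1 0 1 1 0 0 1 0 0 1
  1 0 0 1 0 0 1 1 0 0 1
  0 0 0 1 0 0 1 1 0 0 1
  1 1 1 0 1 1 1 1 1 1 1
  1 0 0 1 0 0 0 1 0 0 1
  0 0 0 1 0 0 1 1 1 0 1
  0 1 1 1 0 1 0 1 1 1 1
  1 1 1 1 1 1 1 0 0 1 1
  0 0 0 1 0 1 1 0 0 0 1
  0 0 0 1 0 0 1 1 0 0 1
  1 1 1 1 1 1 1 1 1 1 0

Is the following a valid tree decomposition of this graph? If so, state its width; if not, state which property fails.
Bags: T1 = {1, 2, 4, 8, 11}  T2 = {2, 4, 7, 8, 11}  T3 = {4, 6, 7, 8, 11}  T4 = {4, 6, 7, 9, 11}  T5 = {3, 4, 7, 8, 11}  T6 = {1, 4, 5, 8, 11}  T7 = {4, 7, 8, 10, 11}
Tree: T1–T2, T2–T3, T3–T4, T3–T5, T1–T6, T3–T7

Checking the three conditions: (i) the bags cover all of {1, 2, 3, 4, 5, 6, 7, 8, 9, 10, 11}; (ii) for each edge, some bag contains both endpoints; (iii) the bags containing any fixed vertex form a subtree. All hold, so the decomposition is valid with width 5 − 1 = 4.

Yes; width 4.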